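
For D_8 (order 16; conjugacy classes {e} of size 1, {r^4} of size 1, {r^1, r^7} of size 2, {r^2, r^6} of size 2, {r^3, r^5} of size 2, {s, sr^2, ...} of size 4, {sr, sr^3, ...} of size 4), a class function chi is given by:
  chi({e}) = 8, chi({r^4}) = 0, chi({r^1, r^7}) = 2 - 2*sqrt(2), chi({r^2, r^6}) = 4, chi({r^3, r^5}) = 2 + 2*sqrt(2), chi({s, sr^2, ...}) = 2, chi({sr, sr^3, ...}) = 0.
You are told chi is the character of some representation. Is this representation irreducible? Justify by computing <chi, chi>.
Not irreducible (reducible): <chi, chi> = 10 > 1.

Explanation: <chi, chi> = (1/|G|) sum_C |C| * |chi(C)|^2 = (1/16)[1*|8|^2 + 1*|0|^2 + 2*|2 - 2*sqrt(2)|^2 + 2*|4|^2 + 2*|2 + 2*sqrt(2)|^2 + 4*|2|^2 + 4*|0|^2]
  = (1/16)[(64) + (0) + (24 - 16*sqrt(2)) + (32) + (16*sqrt(2) + 24) + (16) + (0)] = 160/16 = 10.
A character is irreducible iff <chi, chi> = 1, so this representation is reducible.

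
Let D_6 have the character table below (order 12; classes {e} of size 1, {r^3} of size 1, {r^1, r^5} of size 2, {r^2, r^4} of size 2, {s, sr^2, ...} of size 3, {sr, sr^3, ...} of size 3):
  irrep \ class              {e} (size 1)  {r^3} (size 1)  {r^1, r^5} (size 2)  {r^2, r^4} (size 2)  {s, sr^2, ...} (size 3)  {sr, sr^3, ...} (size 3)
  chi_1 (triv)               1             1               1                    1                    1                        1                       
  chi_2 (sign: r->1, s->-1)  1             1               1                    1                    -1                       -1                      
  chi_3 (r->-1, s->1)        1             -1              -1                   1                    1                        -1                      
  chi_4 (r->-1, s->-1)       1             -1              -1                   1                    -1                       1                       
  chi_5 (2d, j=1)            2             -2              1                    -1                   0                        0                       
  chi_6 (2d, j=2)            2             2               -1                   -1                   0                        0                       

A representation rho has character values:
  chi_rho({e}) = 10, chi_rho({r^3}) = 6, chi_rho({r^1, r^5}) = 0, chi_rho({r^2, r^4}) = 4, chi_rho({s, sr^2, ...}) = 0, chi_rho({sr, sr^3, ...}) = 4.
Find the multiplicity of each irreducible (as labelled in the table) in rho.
Multiplicities: chi_1: 3, chi_2: 1, chi_3: 0, chi_4: 2, chi_5: 0, chi_6: 2.

Solution. Use <chi_rho, chi> = (1/|G|) sum_C |C| * chi_rho(C) * conj(chi(C)) with |G| = 12 for each irreducible chi in the table:
  <chi_rho, chi_1> = (1/12)[1*(10)*conj(1) + 1*(6)*conj(1) + 2*(0)*conj(1) + 2*(4)*conj(1) + 3*(0)*conj(1) + 3*(4)*conj(1)]
      = (1/12)[(10) + (6) + (0) + (8) + (0) + (12)] = 36/12 = 3
  <chi_rho, chi_2> = (1/12)[1*(10)*conj(1) + 1*(6)*conj(1) + 2*(0)*conj(1) + 2*(4)*conj(1) + 3*(0)*conj(-1) + 3*(4)*conj(-1)]
      = (1/12)[(10) + (6) + (0) + (8) + (0) + (-12)] = 12/12 = 1
  <chi_rho, chi_3> = (1/12)[1*(10)*conj(1) + 1*(6)*conj(-1) + 2*(0)*conj(-1) + 2*(4)*conj(1) + 3*(0)*conj(1) + 3*(4)*conj(-1)]
      = (1/12)[(10) + (-6) + (0) + (8) + (0) + (-12)] = 0/12 = 0
  <chi_rho, chi_4> = (1/12)[1*(10)*conj(1) + 1*(6)*conj(-1) + 2*(0)*conj(-1) + 2*(4)*conj(1) + 3*(0)*conj(-1) + 3*(4)*conj(1)]
      = (1/12)[(10) + (-6) + (0) + (8) + (0) + (12)] = 24/12 = 2
  <chi_rho, chi_5> = (1/12)[1*(10)*conj(2) + 1*(6)*conj(-2) + 2*(0)*conj(1) + 2*(4)*conj(-1) + 3*(0)*conj(0) + 3*(4)*conj(0)]
      = (1/12)[(20) + (-12) + (0) + (-8) + (0) + (0)] = 0/12 = 0
  <chi_rho, chi_6> = (1/12)[1*(10)*conj(2) + 1*(6)*conj(2) + 2*(0)*conj(-1) + 2*(4)*conj(-1) + 3*(0)*conj(0) + 3*(4)*conj(0)]
      = (1/12)[(20) + (12) + (0) + (-8) + (0) + (0)] = 24/12 = 2
Dimension check: dim(rho) = sum (mult * dim) = 3*1 + 1*1 + 0*1 + 2*1 + 0*2 + 2*2 = 10 = chi_rho(e) = 10.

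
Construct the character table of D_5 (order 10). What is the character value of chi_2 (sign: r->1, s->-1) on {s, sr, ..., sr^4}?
Conjugacy classes: {e} of size 1, {r^1, r^4} of size 2, {r^2, r^3} of size 2, {s, sr, ..., sr^4} of size 5.
Character table:
  irrep \ class              {e} (size 1)  {r^1, r^4} (size 2)  {r^2, r^3} (size 2)  {s, sr, ..., sr^4} (size 5)
  chi_1 (triv)               1             1                    1                    1                          
  chi_2 (sign: r->1, s->-1)  1             1                    1                    -1                         
  chi_3 (2d, j=1)            2             -1/2 + sqrt(5)/2     -sqrt(5)/2 - 1/2     0                          
  chi_4 (2d, j=2)            2             -sqrt(5)/2 - 1/2     -1/2 + sqrt(5)/2     0                          

Spot check: chi_2 (sign: r->1, s->-1) on {s, sr, ..., sr^4} = -1.

Derivation: D_5 has order 2*5 = 10 with 4 conjugacy classes, hence 4 irreducibles. Sum of squared dims 1 + 1 + 4 + 4 = 10 = |G|. Linear characters come from the abelianisation; the 2-dimensional irreps have character r^k -> 2*cos(2*pi*j*k/5), reflections -> 0.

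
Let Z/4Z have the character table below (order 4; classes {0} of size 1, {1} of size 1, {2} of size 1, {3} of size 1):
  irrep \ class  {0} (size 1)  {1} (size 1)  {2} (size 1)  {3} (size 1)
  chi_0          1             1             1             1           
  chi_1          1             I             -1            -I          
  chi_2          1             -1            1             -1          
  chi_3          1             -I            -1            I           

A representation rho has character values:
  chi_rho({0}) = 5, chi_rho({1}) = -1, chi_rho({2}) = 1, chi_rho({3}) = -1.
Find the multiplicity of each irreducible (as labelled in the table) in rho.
Multiplicities: chi_0: 1, chi_1: 1, chi_2: 2, chi_3: 1.

Details: Use <chi_rho, chi> = (1/|G|) sum_C |C| * chi_rho(C) * conj(chi(C)) with |G| = 4 for each irreducible chi in the table:
  <chi_rho, chi_0> = (1/4)[1*(5)*conj(1) + 1*(-1)*conj(1) + 1*(1)*conj(1) + 1*(-1)*conj(1)]
      = (1/4)[(5) + (-1) + (1) + (-1)] = 4/4 = 1
  <chi_rho, chi_1> = (1/4)[1*(5)*conj(1) + 1*(-1)*conj(I) + 1*(1)*conj(-1) + 1*(-1)*conj(-I)]
      = (1/4)[(5) + (I) + (-1) + (-I)] = 4/4 = 1
  <chi_rho, chi_2> = (1/4)[1*(5)*conj(1) + 1*(-1)*conj(-1) + 1*(1)*conj(1) + 1*(-1)*conj(-1)]
      = (1/4)[(5) + (1) + (1) + (1)] = 8/4 = 2
  <chi_rho, chi_3> = (1/4)[1*(5)*conj(1) + 1*(-1)*conj(-I) + 1*(1)*conj(-1) + 1*(-1)*conj(I)]
      = (1/4)[(5) + (-I) + (-1) + (I)] = 4/4 = 1
(Exp terms are combined using exp(i*s)*conj(exp(i*t)) = exp(i*(s-t)), and sums of them are collapsed using the identity that for every m > 1 the m distinct m-th roots of unity sum to 0, e.g. 1 + exp(2*I*pi/3) + exp(-2*I*pi/3) = 0.)
Dimension check: dim(rho) = sum (mult * dim) = 1*1 + 1*1 + 2*1 + 1*1 = 5 = chi_rho(e) = 5.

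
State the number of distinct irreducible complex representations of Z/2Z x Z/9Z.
18

Details: The number of irreducible complex representations of a finite group equals its number of conjugacy classes. Z/2Z x Z/9Z is abelian of order 18, so every element is its own conjugacy class: 18 classes, so Z/2Z x Z/9Z (order 18) has exactly 18 irreducible complex representations.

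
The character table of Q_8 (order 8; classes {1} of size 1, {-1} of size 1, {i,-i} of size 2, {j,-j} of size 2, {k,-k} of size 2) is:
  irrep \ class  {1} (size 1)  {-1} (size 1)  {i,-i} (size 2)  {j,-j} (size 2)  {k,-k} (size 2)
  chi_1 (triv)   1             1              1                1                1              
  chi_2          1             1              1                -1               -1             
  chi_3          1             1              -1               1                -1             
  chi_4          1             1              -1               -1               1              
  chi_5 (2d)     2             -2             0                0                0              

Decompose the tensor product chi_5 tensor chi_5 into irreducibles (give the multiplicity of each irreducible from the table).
chi_5 tensor chi_5 = chi_1 + chi_2 + chi_3 + chi_4 (all other irreducibles have multiplicity 0).

The character of a tensor product is the pointwise product (chi_5 * chi_5)(C) = chi_5(C) * chi_5(C):
  {1}: (2)*(2), {-1}: (-2)*(-2), {i,-i}: (0)*(0), {j,-j}: (0)*(0), {k,-k}: (0)*(0)
so (chi_5 * chi_5) takes values
  {1} -> 4, {-1} -> 4, {i,-i} -> 0, {j,-j} -> 0, {k,-k} -> 0.
Now take the inner product of this character with each irreducible chi from the table, <chi_5*chi_5, chi> = (1/8) sum_C |C| (chi_5*chi_5)(C) conj(chi(C)):
  <chi_5*chi_5, chi_1> = (1/8)[1*(4)*conj(1) + 1*(4)*conj(1) + 2*(0)*conj(1) + 2*(0)*conj(1) + 2*(0)*conj(1)]
      = (1/8)[(4) + (4) + (0) + (0) + (0)] = 8/8 = 1
  <chi_5*chi_5, chi_2> = (1/8)[1*(4)*conj(1) + 1*(4)*conj(1) + 2*(0)*conj(1) + 2*(0)*conj(-1) + 2*(0)*conj(-1)]
      = (1/8)[(4) + (4) + (0) + (0) + (0)] = 8/8 = 1
  <chi_5*chi_5, chi_3> = (1/8)[1*(4)*conj(1) + 1*(4)*conj(1) + 2*(0)*conj(-1) + 2*(0)*conj(1) + 2*(0)*conj(-1)]
      = (1/8)[(4) + (4) + (0) + (0) + (0)] = 8/8 = 1
  <chi_5*chi_5, chi_4> = (1/8)[1*(4)*conj(1) + 1*(4)*conj(1) + 2*(0)*conj(-1) + 2*(0)*conj(-1) + 2*(0)*conj(1)]
      = (1/8)[(4) + (4) + (0) + (0) + (0)] = 8/8 = 1
  <chi_5*chi_5, chi_5> = (1/8)[1*(4)*conj(2) + 1*(4)*conj(-2) + 2*(0)*conj(0) + 2*(0)*conj(0) + 2*(0)*conj(0)]
      = (1/8)[(8) + (-8) + (0) + (0) + (0)] = 0/8 = 0
Hence the multiplicities are chi_1: 1, chi_2: 1, chi_3: 1, chi_4: 1. Dimension check: dim(chi_5)*dim(chi_5) = 2*2 = 4 and sum (mult * dim) = 1*1 + 1*1 + 1*1 + 1*1 = 4.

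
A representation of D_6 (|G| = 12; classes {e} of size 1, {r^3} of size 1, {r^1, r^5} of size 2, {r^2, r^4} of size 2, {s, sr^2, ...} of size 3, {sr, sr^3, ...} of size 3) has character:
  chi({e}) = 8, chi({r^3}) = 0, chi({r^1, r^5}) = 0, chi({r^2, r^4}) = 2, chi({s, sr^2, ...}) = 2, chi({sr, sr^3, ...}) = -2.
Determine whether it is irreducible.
Not irreducible (reducible): <chi, chi> = 8 > 1.

Proof sketch: <chi, chi> = (1/|G|) sum_C |C| * |chi(C)|^2 = (1/12)[1*|8|^2 + 1*|0|^2 + 2*|0|^2 + 2*|2|^2 + 3*|2|^2 + 3*|-2|^2]
  = (1/12)[(64) + (0) + (0) + (8) + (12) + (12)] = 96/12 = 8.
A character is irreducible iff <chi, chi> = 1, so this representation is reducible.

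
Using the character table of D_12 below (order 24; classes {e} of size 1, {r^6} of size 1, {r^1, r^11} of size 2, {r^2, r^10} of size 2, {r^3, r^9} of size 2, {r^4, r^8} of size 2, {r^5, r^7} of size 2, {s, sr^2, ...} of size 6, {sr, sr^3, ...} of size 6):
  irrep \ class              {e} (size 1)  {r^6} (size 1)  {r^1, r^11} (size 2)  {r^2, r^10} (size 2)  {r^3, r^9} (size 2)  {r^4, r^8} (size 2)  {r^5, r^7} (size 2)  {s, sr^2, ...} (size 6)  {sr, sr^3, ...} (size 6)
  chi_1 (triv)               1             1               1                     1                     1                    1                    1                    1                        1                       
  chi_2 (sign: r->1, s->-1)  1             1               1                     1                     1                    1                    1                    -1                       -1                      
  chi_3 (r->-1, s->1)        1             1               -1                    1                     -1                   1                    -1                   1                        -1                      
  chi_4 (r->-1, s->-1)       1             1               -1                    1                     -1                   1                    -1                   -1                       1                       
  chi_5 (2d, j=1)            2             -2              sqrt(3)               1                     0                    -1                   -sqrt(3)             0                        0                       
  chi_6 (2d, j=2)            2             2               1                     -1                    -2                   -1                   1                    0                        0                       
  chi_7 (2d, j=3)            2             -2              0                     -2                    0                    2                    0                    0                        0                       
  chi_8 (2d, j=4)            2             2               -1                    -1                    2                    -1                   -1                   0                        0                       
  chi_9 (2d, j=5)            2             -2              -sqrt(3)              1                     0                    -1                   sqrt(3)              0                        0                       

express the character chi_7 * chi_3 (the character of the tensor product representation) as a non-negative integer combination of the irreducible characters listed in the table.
chi_7 tensor chi_3 = chi_7 (all other irreducibles have multiplicity 0).

Argument: The character of a tensor product is the pointwise product (chi_7 * chi_3)(C) = chi_7(C) * chi_3(C):
  {e}: (2)*(1), {r^6}: (-2)*(1), {r^1, r^11}: (0)*(-1), {r^2, r^10}: (-2)*(1), {r^3, r^9}: (0)*(-1), {r^4, r^8}: (2)*(1), {r^5, r^7}: (0)*(-1), {s, sr^2, ...}: (0)*(1), {sr, sr^3, ...}: (0)*(-1)
so (chi_7 * chi_3) takes values
  {e} -> 2, {r^6} -> -2, {r^1, r^11} -> 0, {r^2, r^10} -> -2, {r^3, r^9} -> 0, {r^4, r^8} -> 2, {r^5, r^7} -> 0, {s, sr^2, ...} -> 0, {sr, sr^3, ...} -> 0.
Now take the inner product of this character with each irreducible chi from the table, <chi_7*chi_3, chi> = (1/24) sum_C |C| (chi_7*chi_3)(C) conj(chi(C)):
  <chi_7*chi_3, chi_1> = (1/24)[1*(2)*conj(1) + 1*(-2)*conj(1) + 2*(0)*conj(1) + 2*(-2)*conj(1) + 2*(0)*conj(1) + 2*(2)*conj(1) + 2*(0)*conj(1) + 6*(0)*conj(1) + 6*(0)*conj(1)]
      = (1/24)[(2) + (-2) + (0) + (-4) + (0) + (4) + (0) + (0) + (0)] = 0/24 = 0
  <chi_7*chi_3, chi_2> = (1/24)[1*(2)*conj(1) + 1*(-2)*conj(1) + 2*(0)*conj(1) + 2*(-2)*conj(1) + 2*(0)*conj(1) + 2*(2)*conj(1) + 2*(0)*conj(1) + 6*(0)*conj(-1) + 6*(0)*conj(-1)]
      = (1/24)[(2) + (-2) + (0) + (-4) + (0) + (4) + (0) + (0) + (0)] = 0/24 = 0
  <chi_7*chi_3, chi_3> = (1/24)[1*(2)*conj(1) + 1*(-2)*conj(1) + 2*(0)*conj(-1) + 2*(-2)*conj(1) + 2*(0)*conj(-1) + 2*(2)*conj(1) + 2*(0)*conj(-1) + 6*(0)*conj(1) + 6*(0)*conj(-1)]
      = (1/24)[(2) + (-2) + (0) + (-4) + (0) + (4) + (0) + (0) + (0)] = 0/24 = 0
  <chi_7*chi_3, chi_4> = (1/24)[1*(2)*conj(1) + 1*(-2)*conj(1) + 2*(0)*conj(-1) + 2*(-2)*conj(1) + 2*(0)*conj(-1) + 2*(2)*conj(1) + 2*(0)*conj(-1) + 6*(0)*conj(-1) + 6*(0)*conj(1)]
      = (1/24)[(2) + (-2) + (0) + (-4) + (0) + (4) + (0) + (0) + (0)] = 0/24 = 0
  <chi_7*chi_3, chi_5> = (1/24)[1*(2)*conj(2) + 1*(-2)*conj(-2) + 2*(0)*conj(sqrt(3)) + 2*(-2)*conj(1) + 2*(0)*conj(0) + 2*(2)*conj(-1) + 2*(0)*conj(-sqrt(3)) + 6*(0)*conj(0) + 6*(0)*conj(0)]
      = (1/24)[(4) + (4) + (0) + (-4) + (0) + (-4) + (0) + (0) + (0)] = 0/24 = 0
  <chi_7*chi_3, chi_6> = (1/24)[1*(2)*conj(2) + 1*(-2)*conj(2) + 2*(0)*conj(1) + 2*(-2)*conj(-1) + 2*(0)*conj(-2) + 2*(2)*conj(-1) + 2*(0)*conj(1) + 6*(0)*conj(0) + 6*(0)*conj(0)]
      = (1/24)[(4) + (-4) + (0) + (4) + (0) + (-4) + (0) + (0) + (0)] = 0/24 = 0
  <chi_7*chi_3, chi_7> = (1/24)[1*(2)*conj(2) + 1*(-2)*conj(-2) + 2*(0)*conj(0) + 2*(-2)*conj(-2) + 2*(0)*conj(0) + 2*(2)*conj(2) + 2*(0)*conj(0) + 6*(0)*conj(0) + 6*(0)*conj(0)]
      = (1/24)[(4) + (4) + (0) + (8) + (0) + (8) + (0) + (0) + (0)] = 24/24 = 1
  <chi_7*chi_3, chi_8> = (1/24)[1*(2)*conj(2) + 1*(-2)*conj(2) + 2*(0)*conj(-1) + 2*(-2)*conj(-1) + 2*(0)*conj(2) + 2*(2)*conj(-1) + 2*(0)*conj(-1) + 6*(0)*conj(0) + 6*(0)*conj(0)]
      = (1/24)[(4) + (-4) + (0) + (4) + (0) + (-4) + (0) + (0) + (0)] = 0/24 = 0
  <chi_7*chi_3, chi_9> = (1/24)[1*(2)*conj(2) + 1*(-2)*conj(-2) + 2*(0)*conj(-sqrt(3)) + 2*(-2)*conj(1) + 2*(0)*conj(0) + 2*(2)*conj(-1) + 2*(0)*conj(sqrt(3)) + 6*(0)*conj(0) + 6*(0)*conj(0)]
      = (1/24)[(4) + (4) + (0) + (-4) + (0) + (-4) + (0) + (0) + (0)] = 0/24 = 0
Hence the multiplicities are chi_7: 1. Dimension check: dim(chi_7)*dim(chi_3) = 2*1 = 2 and sum (mult * dim) = 1*2 = 2.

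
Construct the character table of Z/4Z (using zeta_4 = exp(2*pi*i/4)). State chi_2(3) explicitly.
Character table of Z/4Z (irreps indexed chi_0,...,chi_3 with chi_k(m) = zeta_4^(k*m), zeta_4 = exp(2*pi*i/4)):
  irrep \ class  {0} (size 1)  {1} (size 1)  {2} (size 1)  {3} (size 1)
  chi_0          1             1             1             1           
  chi_1          1             I             -1            -I          
  chi_2          1             -1            1             -1          
  chi_3          1             -I            -1            I           

Spot check: chi_2(3) = zeta_4^(2*3) = zeta_4^6 = -1.

Justification: Z/4Z is abelian, so all 4 irreducible complex representations are 1-dimensional. They are given by chi_k(m) = zeta_4^(k*m) for k = 0,...,3. Row orthogonality: sum_m chi_k(m) conj(chi_l(m)) = 4 * [k = l].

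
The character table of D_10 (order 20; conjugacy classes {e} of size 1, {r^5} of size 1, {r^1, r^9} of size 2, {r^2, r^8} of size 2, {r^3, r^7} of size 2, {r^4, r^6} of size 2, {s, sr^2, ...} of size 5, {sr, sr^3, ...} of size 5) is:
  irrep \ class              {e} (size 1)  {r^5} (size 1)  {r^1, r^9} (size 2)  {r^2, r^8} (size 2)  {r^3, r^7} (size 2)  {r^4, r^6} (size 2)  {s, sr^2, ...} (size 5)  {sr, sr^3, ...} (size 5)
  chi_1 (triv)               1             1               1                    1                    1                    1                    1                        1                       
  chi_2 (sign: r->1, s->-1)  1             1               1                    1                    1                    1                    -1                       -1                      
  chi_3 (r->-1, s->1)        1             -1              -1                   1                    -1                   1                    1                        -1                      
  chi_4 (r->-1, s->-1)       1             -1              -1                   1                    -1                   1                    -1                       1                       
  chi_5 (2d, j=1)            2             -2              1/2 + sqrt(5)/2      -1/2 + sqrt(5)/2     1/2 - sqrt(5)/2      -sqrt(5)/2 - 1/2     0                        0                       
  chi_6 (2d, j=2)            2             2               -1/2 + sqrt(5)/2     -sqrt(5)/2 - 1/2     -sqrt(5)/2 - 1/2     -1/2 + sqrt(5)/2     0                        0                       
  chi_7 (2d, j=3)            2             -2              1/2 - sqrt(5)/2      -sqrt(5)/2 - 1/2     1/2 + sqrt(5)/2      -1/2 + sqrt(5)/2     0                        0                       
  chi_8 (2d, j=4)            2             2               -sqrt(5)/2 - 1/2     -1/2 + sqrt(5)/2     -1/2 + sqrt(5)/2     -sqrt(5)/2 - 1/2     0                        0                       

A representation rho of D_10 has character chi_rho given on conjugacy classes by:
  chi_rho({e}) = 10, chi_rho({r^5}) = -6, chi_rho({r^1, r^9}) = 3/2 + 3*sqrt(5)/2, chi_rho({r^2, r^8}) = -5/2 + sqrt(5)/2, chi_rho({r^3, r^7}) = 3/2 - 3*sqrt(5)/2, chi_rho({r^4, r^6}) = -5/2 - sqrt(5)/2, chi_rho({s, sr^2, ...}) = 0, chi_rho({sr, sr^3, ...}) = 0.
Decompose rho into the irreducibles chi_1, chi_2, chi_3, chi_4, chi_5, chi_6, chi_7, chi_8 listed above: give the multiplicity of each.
Multiplicities: chi_1: 0, chi_2: 0, chi_3: 0, chi_4: 0, chi_5: 3, chi_6: 1, chi_7: 1, chi_8: 0.

Details: Use <chi_rho, chi> = (1/|G|) sum_C |C| * chi_rho(C) * conj(chi(C)) with |G| = 20 for each irreducible chi in the table:
  <chi_rho, chi_1> = (1/20)[1*(10)*conj(1) + 1*(-6)*conj(1) + 2*(3/2 + 3*sqrt(5)/2)*conj(1) + 2*(-5/2 + sqrt(5)/2)*conj(1) + 2*(3/2 - 3*sqrt(5)/2)*conj(1) + 2*(-5/2 - sqrt(5)/2)*conj(1) + 5*(0)*conj(1) + 5*(0)*conj(1)]
      = (1/20)[(10) + (-6) + (3 + 3*sqrt(5)) + (-5 + sqrt(5)) + (3 - 3*sqrt(5)) + (-5 - sqrt(5)) + (0) + (0)] = 0/20 = 0
  <chi_rho, chi_2> = (1/20)[1*(10)*conj(1) + 1*(-6)*conj(1) + 2*(3/2 + 3*sqrt(5)/2)*conj(1) + 2*(-5/2 + sqrt(5)/2)*conj(1) + 2*(3/2 - 3*sqrt(5)/2)*conj(1) + 2*(-5/2 - sqrt(5)/2)*conj(1) + 5*(0)*conj(-1) + 5*(0)*conj(-1)]
      = (1/20)[(10) + (-6) + (3 + 3*sqrt(5)) + (-5 + sqrt(5)) + (3 - 3*sqrt(5)) + (-5 - sqrt(5)) + (0) + (0)] = 0/20 = 0
  <chi_rho, chi_3> = (1/20)[1*(10)*conj(1) + 1*(-6)*conj(-1) + 2*(3/2 + 3*sqrt(5)/2)*conj(-1) + 2*(-5/2 + sqrt(5)/2)*conj(1) + 2*(3/2 - 3*sqrt(5)/2)*conj(-1) + 2*(-5/2 - sqrt(5)/2)*conj(1) + 5*(0)*conj(1) + 5*(0)*conj(-1)]
      = (1/20)[(10) + (6) + (-3*sqrt(5) - 3) + (-5 + sqrt(5)) + (-3 + 3*sqrt(5)) + (-5 - sqrt(5)) + (0) + (0)] = 0/20 = 0
  <chi_rho, chi_4> = (1/20)[1*(10)*conj(1) + 1*(-6)*conj(-1) + 2*(3/2 + 3*sqrt(5)/2)*conj(-1) + 2*(-5/2 + sqrt(5)/2)*conj(1) + 2*(3/2 - 3*sqrt(5)/2)*conj(-1) + 2*(-5/2 - sqrt(5)/2)*conj(1) + 5*(0)*conj(-1) + 5*(0)*conj(1)]
      = (1/20)[(10) + (6) + (-3*sqrt(5) - 3) + (-5 + sqrt(5)) + (-3 + 3*sqrt(5)) + (-5 - sqrt(5)) + (0) + (0)] = 0/20 = 0
  <chi_rho, chi_5> = (1/20)[1*(10)*conj(2) + 1*(-6)*conj(-2) + 2*(3/2 + 3*sqrt(5)/2)*conj(1/2 + sqrt(5)/2) + 2*(-5/2 + sqrt(5)/2)*conj(-1/2 + sqrt(5)/2) + 2*(3/2 - 3*sqrt(5)/2)*conj(1/2 - sqrt(5)/2) + 2*(-5/2 - sqrt(5)/2)*conj(-sqrt(5)/2 - 1/2) + 5*(0)*conj(0) + 5*(0)*conj(0)]
      = (1/20)[(20) + (12) + (3*sqrt(5) + 9) + (5 - 3*sqrt(5)) + (9 - 3*sqrt(5)) + (5 + 3*sqrt(5)) + (0) + (0)] = 60/20 = 3
  <chi_rho, chi_6> = (1/20)[1*(10)*conj(2) + 1*(-6)*conj(2) + 2*(3/2 + 3*sqrt(5)/2)*conj(-1/2 + sqrt(5)/2) + 2*(-5/2 + sqrt(5)/2)*conj(-sqrt(5)/2 - 1/2) + 2*(3/2 - 3*sqrt(5)/2)*conj(-sqrt(5)/2 - 1/2) + 2*(-5/2 - sqrt(5)/2)*conj(-1/2 + sqrt(5)/2) + 5*(0)*conj(0) + 5*(0)*conj(0)]
      = (1/20)[(20) + (-12) + (6) + (2*sqrt(5)) + (6) + (-2*sqrt(5)) + (0) + (0)] = 20/20 = 1
  <chi_rho, chi_7> = (1/20)[1*(10)*conj(2) + 1*(-6)*conj(-2) + 2*(3/2 + 3*sqrt(5)/2)*conj(1/2 - sqrt(5)/2) + 2*(-5/2 + sqrt(5)/2)*conj(-sqrt(5)/2 - 1/2) + 2*(3/2 - 3*sqrt(5)/2)*conj(1/2 + sqrt(5)/2) + 2*(-5/2 - sqrt(5)/2)*conj(-1/2 + sqrt(5)/2) + 5*(0)*conj(0) + 5*(0)*conj(0)]
      = (1/20)[(20) + (12) + (-6) + (2*sqrt(5)) + (-6) + (-2*sqrt(5)) + (0) + (0)] = 20/20 = 1
  <chi_rho, chi_8> = (1/20)[1*(10)*conj(2) + 1*(-6)*conj(2) + 2*(3/2 + 3*sqrt(5)/2)*conj(-sqrt(5)/2 - 1/2) + 2*(-5/2 + sqrt(5)/2)*conj(-1/2 + sqrt(5)/2) + 2*(3/2 - 3*sqrt(5)/2)*conj(-1/2 + sqrt(5)/2) + 2*(-5/2 - sqrt(5)/2)*conj(-sqrt(5)/2 - 1/2) + 5*(0)*conj(0) + 5*(0)*conj(0)]
      = (1/20)[(20) + (-12) + (-9 - 3*sqrt(5)) + (5 - 3*sqrt(5)) + (-9 + 3*sqrt(5)) + (5 + 3*sqrt(5)) + (0) + (0)] = 0/20 = 0
Dimension check: dim(rho) = sum (mult * dim) = 0*1 + 0*1 + 0*1 + 0*1 + 3*2 + 1*2 + 1*2 + 0*2 = 10 = chi_rho(e) = 10.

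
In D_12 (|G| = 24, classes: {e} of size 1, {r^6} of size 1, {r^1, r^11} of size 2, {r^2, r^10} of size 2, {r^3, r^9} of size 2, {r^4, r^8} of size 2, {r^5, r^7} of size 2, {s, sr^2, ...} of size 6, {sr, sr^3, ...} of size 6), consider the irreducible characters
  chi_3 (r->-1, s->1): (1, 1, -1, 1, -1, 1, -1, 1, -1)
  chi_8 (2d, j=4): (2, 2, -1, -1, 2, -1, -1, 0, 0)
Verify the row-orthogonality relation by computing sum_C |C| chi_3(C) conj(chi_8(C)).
Sum = 0; so <chi_3, chi_8> = 0 (distinct irreducibles are orthogonal).

Reasoning: Compute term by term over conjugacy classes (|C| * chi_3(C) * conj(chi_8(C))):
  1*(1)*conj(2) + 1*(1)*conj(2) + 2*(-1)*conj(-1) + 2*(1)*conj(-1) + 2*(-1)*conj(2) + 2*(1)*conj(-1) + 2*(-1)*conj(-1) + 6*(1)*conj(0) + 6*(-1)*conj(0)
  = (2) + (2) + (2) + (-2) + (-4) + (-2) + (2) + (0) + (0)
  = 0.
Dividing by |G| = 24 gives 0/24 = 0, matching the row-orthogonality relation <chi_3, chi_8> = [chi_3 = chi_8].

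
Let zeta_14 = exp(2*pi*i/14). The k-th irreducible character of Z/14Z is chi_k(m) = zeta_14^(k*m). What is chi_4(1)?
chi_4(1) = zeta_14^4 = exp(4*I*pi/7)

chi_4(1) = zeta_14^(4*1) = zeta_14^4. Since zeta_14^14 = 1, this equals zeta_14^4 = exp(2*pi*i*4/14) = exp(4*I*pi/7).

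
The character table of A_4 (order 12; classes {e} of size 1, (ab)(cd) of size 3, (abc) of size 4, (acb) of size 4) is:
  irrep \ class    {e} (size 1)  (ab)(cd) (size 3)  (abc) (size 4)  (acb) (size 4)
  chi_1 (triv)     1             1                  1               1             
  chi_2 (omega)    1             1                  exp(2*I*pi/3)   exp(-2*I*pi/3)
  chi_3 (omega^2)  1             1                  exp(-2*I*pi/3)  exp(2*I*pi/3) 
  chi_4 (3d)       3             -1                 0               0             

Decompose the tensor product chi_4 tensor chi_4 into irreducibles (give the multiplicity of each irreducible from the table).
chi_4 tensor chi_4 = chi_1 + chi_2 + chi_3 + 2*chi_4 (all other irreducibles have multiplicity 0).

Explanation: The character of a tensor product is the pointwise product (chi_4 * chi_4)(C) = chi_4(C) * chi_4(C):
  {e}: (3)*(3), (ab)(cd): (-1)*(-1), (abc): (0)*(0), (acb): (0)*(0)
so (chi_4 * chi_4) takes values
  {e} -> 9, (ab)(cd) -> 1, (abc) -> 0, (acb) -> 0.
Now take the inner product of this character with each irreducible chi from the table, <chi_4*chi_4, chi> = (1/12) sum_C |C| (chi_4*chi_4)(C) conj(chi(C)):
  <chi_4*chi_4, chi_1> = (1/12)[1*(9)*conj(1) + 3*(1)*conj(1) + 4*(0)*conj(1) + 4*(0)*conj(1)]
      = (1/12)[(9) + (3) + (0) + (0)] = 12/12 = 1
  <chi_4*chi_4, chi_2> = (1/12)[1*(9)*conj(1) + 3*(1)*conj(1) + 4*(0)*conj(exp(2*I*pi/3)) + 4*(0)*conj(exp(-2*I*pi/3))]
      = (1/12)[(9) + (3) + (0) + (0)] = 12/12 = 1
  <chi_4*chi_4, chi_3> = (1/12)[1*(9)*conj(1) + 3*(1)*conj(1) + 4*(0)*conj(exp(-2*I*pi/3)) + 4*(0)*conj(exp(2*I*pi/3))]
      = (1/12)[(9) + (3) + (0) + (0)] = 12/12 = 1
  <chi_4*chi_4, chi_4> = (1/12)[1*(9)*conj(3) + 3*(1)*conj(-1) + 4*(0)*conj(0) + 4*(0)*conj(0)]
      = (1/12)[(27) + (-3) + (0) + (0)] = 24/12 = 2
(Exp terms are combined using exp(i*s)*conj(exp(i*t)) = exp(i*(s-t)), and sums of them are collapsed using the identity that for every m > 1 the m distinct m-th roots of unity sum to 0, e.g. 1 + exp(2*I*pi/3) + exp(-2*I*pi/3) = 0.)
Hence the multiplicities are chi_1: 1, chi_2: 1, chi_3: 1, chi_4: 2. Dimension check: dim(chi_4)*dim(chi_4) = 3*3 = 9 and sum (mult * dim) = 1*1 + 1*1 + 1*1 + 2*3 = 9.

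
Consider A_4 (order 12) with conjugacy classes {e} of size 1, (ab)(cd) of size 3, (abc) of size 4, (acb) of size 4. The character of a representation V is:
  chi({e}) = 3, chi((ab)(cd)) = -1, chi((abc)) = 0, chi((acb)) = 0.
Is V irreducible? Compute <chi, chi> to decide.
Irreducible: <chi, chi> = 1.

Reasoning: <chi, chi> = (1/|G|) sum_C |C| * |chi(C)|^2 = (1/12)[1*|3|^2 + 3*|-1|^2 + 4*|0|^2 + 4*|0|^2]
  = (1/12)[(9) + (3) + (0) + (0)] = 12/12 = 1.
(Exp terms are combined using exp(i*s)*conj(exp(i*t)) = exp(i*(s-t)), and sums of them are collapsed using the identity that for every m > 1 the m distinct m-th roots of unity sum to 0, e.g. 1 + exp(2*I*pi/3) + exp(-2*I*pi/3) = 0.)
A character is irreducible iff <chi, chi> = 1, so this representation is irreducible.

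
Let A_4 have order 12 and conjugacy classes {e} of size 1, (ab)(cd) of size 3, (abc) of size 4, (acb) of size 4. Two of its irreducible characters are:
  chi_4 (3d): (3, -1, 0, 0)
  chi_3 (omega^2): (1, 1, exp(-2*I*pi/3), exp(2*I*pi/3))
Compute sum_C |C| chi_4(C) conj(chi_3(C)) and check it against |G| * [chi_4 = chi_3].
Sum = 0; so <chi_4, chi_3> = 0 (distinct irreducibles are orthogonal).

Explanation: Compute term by term over conjugacy classes (|C| * chi_4(C) * conj(chi_3(C))):
  1*(3)*conj(1) + 3*(-1)*conj(1) + 4*(0)*conj(exp(-2*I*pi/3)) + 4*(0)*conj(exp(2*I*pi/3))
  = (3) + (-3) + (0) + (0)
  = 0.
(Exp terms are combined using exp(i*s)*conj(exp(i*t)) = exp(i*(s-t)), and sums of them are collapsed using the identity that for every m > 1 the m distinct m-th roots of unity sum to 0, e.g. 1 + exp(2*I*pi/3) + exp(-2*I*pi/3) = 0.)
Dividing by |G| = 12 gives 0/12 = 0, matching the row-orthogonality relation <chi_4, chi_3> = [chi_4 = chi_3].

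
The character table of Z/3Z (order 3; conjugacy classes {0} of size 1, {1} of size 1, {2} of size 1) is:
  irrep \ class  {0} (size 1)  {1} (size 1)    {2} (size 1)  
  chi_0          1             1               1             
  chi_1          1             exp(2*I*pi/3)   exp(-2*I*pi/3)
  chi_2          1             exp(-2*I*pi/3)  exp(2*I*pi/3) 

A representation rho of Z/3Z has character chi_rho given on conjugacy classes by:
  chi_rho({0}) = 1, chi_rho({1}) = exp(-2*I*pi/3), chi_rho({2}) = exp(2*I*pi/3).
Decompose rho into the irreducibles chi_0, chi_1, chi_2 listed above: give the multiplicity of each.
Multiplicities: chi_0: 0, chi_1: 0, chi_2: 1.

Reasoning: Use <chi_rho, chi> = (1/|G|) sum_C |C| * chi_rho(C) * conj(chi(C)) with |G| = 3 for each irreducible chi in the table:
  <chi_rho, chi_0> = (1/3)[1*(1)*conj(1) + 1*(exp(-2*I*pi/3))*conj(1) + 1*(exp(2*I*pi/3))*conj(1)]
      = (1/3)[(1) + (exp(-2*I*pi/3)) + (exp(2*I*pi/3))] = 0/3 = 0
  <chi_rho, chi_1> = (1/3)[1*(1)*conj(1) + 1*(exp(-2*I*pi/3))*conj(exp(2*I*pi/3)) + 1*(exp(2*I*pi/3))*conj(exp(-2*I*pi/3))]
      = (1/3)[(1) + (exp(2*I*pi/3)) + (exp(-2*I*pi/3))] = 0/3 = 0
  <chi_rho, chi_2> = (1/3)[1*(1)*conj(1) + 1*(exp(-2*I*pi/3))*conj(exp(-2*I*pi/3)) + 1*(exp(2*I*pi/3))*conj(exp(2*I*pi/3))]
      = (1/3)[(1) + (1) + (1)] = 3/3 = 1
(Exp terms are combined using exp(i*s)*conj(exp(i*t)) = exp(i*(s-t)), and sums of them are collapsed using the identity that for every m > 1 the m distinct m-th roots of unity sum to 0, e.g. 1 + exp(2*I*pi/3) + exp(-2*I*pi/3) = 0.)
Dimension check: dim(rho) = sum (mult * dim) = 0*1 + 0*1 + 1*1 = 1 = chi_rho(e) = 1.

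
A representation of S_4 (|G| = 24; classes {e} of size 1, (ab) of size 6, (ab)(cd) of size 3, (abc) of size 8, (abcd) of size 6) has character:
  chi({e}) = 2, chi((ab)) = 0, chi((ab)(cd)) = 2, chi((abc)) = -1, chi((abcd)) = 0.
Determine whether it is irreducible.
Irreducible: <chi, chi> = 1.

Derivation: <chi, chi> = (1/|G|) sum_C |C| * |chi(C)|^2 = (1/24)[1*|2|^2 + 6*|0|^2 + 3*|2|^2 + 8*|-1|^2 + 6*|0|^2]
  = (1/24)[(4) + (0) + (12) + (8) + (0)] = 24/24 = 1.
A character is irreducible iff <chi, chi> = 1, so this representation is irreducible.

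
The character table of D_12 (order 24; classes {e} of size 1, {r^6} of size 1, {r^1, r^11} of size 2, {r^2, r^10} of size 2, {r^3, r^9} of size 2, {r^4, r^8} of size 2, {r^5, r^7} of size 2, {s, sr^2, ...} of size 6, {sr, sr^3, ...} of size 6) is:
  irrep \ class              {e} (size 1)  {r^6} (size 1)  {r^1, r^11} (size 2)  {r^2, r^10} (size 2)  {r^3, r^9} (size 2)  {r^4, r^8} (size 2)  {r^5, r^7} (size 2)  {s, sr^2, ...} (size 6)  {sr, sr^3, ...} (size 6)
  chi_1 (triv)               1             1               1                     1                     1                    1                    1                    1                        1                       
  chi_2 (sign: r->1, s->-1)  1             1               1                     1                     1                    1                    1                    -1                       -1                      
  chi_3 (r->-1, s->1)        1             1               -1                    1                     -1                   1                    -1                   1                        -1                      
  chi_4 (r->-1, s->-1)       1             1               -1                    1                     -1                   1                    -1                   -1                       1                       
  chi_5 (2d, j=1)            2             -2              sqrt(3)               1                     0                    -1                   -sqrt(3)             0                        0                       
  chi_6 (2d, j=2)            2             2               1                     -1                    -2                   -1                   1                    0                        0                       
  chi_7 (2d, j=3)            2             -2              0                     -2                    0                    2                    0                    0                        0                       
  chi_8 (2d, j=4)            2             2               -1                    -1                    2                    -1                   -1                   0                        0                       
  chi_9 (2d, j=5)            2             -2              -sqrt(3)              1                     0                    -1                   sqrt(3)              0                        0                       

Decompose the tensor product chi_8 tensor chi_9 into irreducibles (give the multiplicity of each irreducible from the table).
chi_8 tensor chi_9 = chi_5 + chi_7 (all other irreducibles have multiplicity 0).

Why: The character of a tensor product is the pointwise product (chi_8 * chi_9)(C) = chi_8(C) * chi_9(C):
  {e}: (2)*(2), {r^6}: (2)*(-2), {r^1, r^11}: (-1)*(-sqrt(3)), {r^2, r^10}: (-1)*(1), {r^3, r^9}: (2)*(0), {r^4, r^8}: (-1)*(-1), {r^5, r^7}: (-1)*(sqrt(3)), {s, sr^2, ...}: (0)*(0), {sr, sr^3, ...}: (0)*(0)
so (chi_8 * chi_9) takes values
  {e} -> 4, {r^6} -> -4, {r^1, r^11} -> sqrt(3), {r^2, r^10} -> -1, {r^3, r^9} -> 0, {r^4, r^8} -> 1, {r^5, r^7} -> -sqrt(3), {s, sr^2, ...} -> 0, {sr, sr^3, ...} -> 0.
Now take the inner product of this character with each irreducible chi from the table, <chi_8*chi_9, chi> = (1/24) sum_C |C| (chi_8*chi_9)(C) conj(chi(C)):
  <chi_8*chi_9, chi_1> = (1/24)[1*(4)*conj(1) + 1*(-4)*conj(1) + 2*(sqrt(3))*conj(1) + 2*(-1)*conj(1) + 2*(0)*conj(1) + 2*(1)*conj(1) + 2*(-sqrt(3))*conj(1) + 6*(0)*conj(1) + 6*(0)*conj(1)]
      = (1/24)[(4) + (-4) + (2*sqrt(3)) + (-2) + (0) + (2) + (-2*sqrt(3)) + (0) + (0)] = 0/24 = 0
  <chi_8*chi_9, chi_2> = (1/24)[1*(4)*conj(1) + 1*(-4)*conj(1) + 2*(sqrt(3))*conj(1) + 2*(-1)*conj(1) + 2*(0)*conj(1) + 2*(1)*conj(1) + 2*(-sqrt(3))*conj(1) + 6*(0)*conj(-1) + 6*(0)*conj(-1)]
      = (1/24)[(4) + (-4) + (2*sqrt(3)) + (-2) + (0) + (2) + (-2*sqrt(3)) + (0) + (0)] = 0/24 = 0
  <chi_8*chi_9, chi_3> = (1/24)[1*(4)*conj(1) + 1*(-4)*conj(1) + 2*(sqrt(3))*conj(-1) + 2*(-1)*conj(1) + 2*(0)*conj(-1) + 2*(1)*conj(1) + 2*(-sqrt(3))*conj(-1) + 6*(0)*conj(1) + 6*(0)*conj(-1)]
      = (1/24)[(4) + (-4) + (-2*sqrt(3)) + (-2) + (0) + (2) + (2*sqrt(3)) + (0) + (0)] = 0/24 = 0
  <chi_8*chi_9, chi_4> = (1/24)[1*(4)*conj(1) + 1*(-4)*conj(1) + 2*(sqrt(3))*conj(-1) + 2*(-1)*conj(1) + 2*(0)*conj(-1) + 2*(1)*conj(1) + 2*(-sqrt(3))*conj(-1) + 6*(0)*conj(-1) + 6*(0)*conj(1)]
      = (1/24)[(4) + (-4) + (-2*sqrt(3)) + (-2) + (0) + (2) + (2*sqrt(3)) + (0) + (0)] = 0/24 = 0
  <chi_8*chi_9, chi_5> = (1/24)[1*(4)*conj(2) + 1*(-4)*conj(-2) + 2*(sqrt(3))*conj(sqrt(3)) + 2*(-1)*conj(1) + 2*(0)*conj(0) + 2*(1)*conj(-1) + 2*(-sqrt(3))*conj(-sqrt(3)) + 6*(0)*conj(0) + 6*(0)*conj(0)]
      = (1/24)[(8) + (8) + (6) + (-2) + (0) + (-2) + (6) + (0) + (0)] = 24/24 = 1
  <chi_8*chi_9, chi_6> = (1/24)[1*(4)*conj(2) + 1*(-4)*conj(2) + 2*(sqrt(3))*conj(1) + 2*(-1)*conj(-1) + 2*(0)*conj(-2) + 2*(1)*conj(-1) + 2*(-sqrt(3))*conj(1) + 6*(0)*conj(0) + 6*(0)*conj(0)]
      = (1/24)[(8) + (-8) + (2*sqrt(3)) + (2) + (0) + (-2) + (-2*sqrt(3)) + (0) + (0)] = 0/24 = 0
  <chi_8*chi_9, chi_7> = (1/24)[1*(4)*conj(2) + 1*(-4)*conj(-2) + 2*(sqrt(3))*conj(0) + 2*(-1)*conj(-2) + 2*(0)*conj(0) + 2*(1)*conj(2) + 2*(-sqrt(3))*conj(0) + 6*(0)*conj(0) + 6*(0)*conj(0)]
      = (1/24)[(8) + (8) + (0) + (4) + (0) + (4) + (0) + (0) + (0)] = 24/24 = 1
  <chi_8*chi_9, chi_8> = (1/24)[1*(4)*conj(2) + 1*(-4)*conj(2) + 2*(sqrt(3))*conj(-1) + 2*(-1)*conj(-1) + 2*(0)*conj(2) + 2*(1)*conj(-1) + 2*(-sqrt(3))*conj(-1) + 6*(0)*conj(0) + 6*(0)*conj(0)]
      = (1/24)[(8) + (-8) + (-2*sqrt(3)) + (2) + (0) + (-2) + (2*sqrt(3)) + (0) + (0)] = 0/24 = 0
  <chi_8*chi_9, chi_9> = (1/24)[1*(4)*conj(2) + 1*(-4)*conj(-2) + 2*(sqrt(3))*conj(-sqrt(3)) + 2*(-1)*conj(1) + 2*(0)*conj(0) + 2*(1)*conj(-1) + 2*(-sqrt(3))*conj(sqrt(3)) + 6*(0)*conj(0) + 6*(0)*conj(0)]
      = (1/24)[(8) + (8) + (-6) + (-2) + (0) + (-2) + (-6) + (0) + (0)] = 0/24 = 0
Hence the multiplicities are chi_5: 1, chi_7: 1. Dimension check: dim(chi_8)*dim(chi_9) = 2*2 = 4 and sum (mult * dim) = 1*2 + 1*2 = 4.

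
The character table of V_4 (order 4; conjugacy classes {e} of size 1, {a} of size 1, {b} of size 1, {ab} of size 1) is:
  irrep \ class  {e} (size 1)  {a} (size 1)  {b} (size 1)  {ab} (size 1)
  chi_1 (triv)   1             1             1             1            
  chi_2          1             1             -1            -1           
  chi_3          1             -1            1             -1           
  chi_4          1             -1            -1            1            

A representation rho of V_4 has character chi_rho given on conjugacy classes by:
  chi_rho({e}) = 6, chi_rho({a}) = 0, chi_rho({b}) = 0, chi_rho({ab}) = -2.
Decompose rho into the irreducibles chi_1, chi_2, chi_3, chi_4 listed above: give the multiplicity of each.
Multiplicities: chi_1: 1, chi_2: 2, chi_3: 2, chi_4: 1.

Explanation: Use <chi_rho, chi> = (1/|G|) sum_C |C| * chi_rho(C) * conj(chi(C)) with |G| = 4 for each irreducible chi in the table:
  <chi_rho, chi_1> = (1/4)[1*(6)*conj(1) + 1*(0)*conj(1) + 1*(0)*conj(1) + 1*(-2)*conj(1)]
      = (1/4)[(6) + (0) + (0) + (-2)] = 4/4 = 1
  <chi_rho, chi_2> = (1/4)[1*(6)*conj(1) + 1*(0)*conj(1) + 1*(0)*conj(-1) + 1*(-2)*conj(-1)]
      = (1/4)[(6) + (0) + (0) + (2)] = 8/4 = 2
  <chi_rho, chi_3> = (1/4)[1*(6)*conj(1) + 1*(0)*conj(-1) + 1*(0)*conj(1) + 1*(-2)*conj(-1)]
      = (1/4)[(6) + (0) + (0) + (2)] = 8/4 = 2
  <chi_rho, chi_4> = (1/4)[1*(6)*conj(1) + 1*(0)*conj(-1) + 1*(0)*conj(-1) + 1*(-2)*conj(1)]
      = (1/4)[(6) + (0) + (0) + (-2)] = 4/4 = 1
Dimension check: dim(rho) = sum (mult * dim) = 1*1 + 2*1 + 2*1 + 1*1 = 6 = chi_rho(e) = 6.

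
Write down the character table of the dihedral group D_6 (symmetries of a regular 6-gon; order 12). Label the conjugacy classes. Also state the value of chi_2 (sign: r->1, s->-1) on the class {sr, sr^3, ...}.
Conjugacy classes: {e} of size 1, {r^3} of size 1, {r^1, r^5} of size 2, {r^2, r^4} of size 2, {s, sr^2, ...} of size 3, {sr, sr^3, ...} of size 3.
Character table:
  irrep \ class              {e} (size 1)  {r^3} (size 1)  {r^1, r^5} (size 2)  {r^2, r^4} (size 2)  {s, sr^2, ...} (size 3)  {sr, sr^3, ...} (size 3)
  chi_1 (triv)               1             1               1                    1                    1                        1                       
  chi_2 (sign: r->1, s->-1)  1             1               1                    1                    -1                       -1                      
  chi_3 (r->-1, s->1)        1             -1              -1                   1                    1                        -1                      
  chi_4 (r->-1, s->-1)       1             -1              -1                   1                    -1                       1                       
  chi_5 (2d, j=1)            2             -2              1                    -1                   0                        0                       
  chi_6 (2d, j=2)            2             2               -1                   -1                   0                        0                       

Spot check: chi_2 (sign: r->1, s->-1) on {sr, sr^3, ...} = -1.

Why: D_6 has order 2*6 = 12 with 6 conjugacy classes, hence 6 irreducibles. Sum of squared dims 1 + 1 + 1 + 1 + 4 + 4 = 12 = |G|. Linear characters come from the abelianisation; the 2-dimensional irreps have character r^k -> 2*cos(2*pi*j*k/6), reflections -> 0.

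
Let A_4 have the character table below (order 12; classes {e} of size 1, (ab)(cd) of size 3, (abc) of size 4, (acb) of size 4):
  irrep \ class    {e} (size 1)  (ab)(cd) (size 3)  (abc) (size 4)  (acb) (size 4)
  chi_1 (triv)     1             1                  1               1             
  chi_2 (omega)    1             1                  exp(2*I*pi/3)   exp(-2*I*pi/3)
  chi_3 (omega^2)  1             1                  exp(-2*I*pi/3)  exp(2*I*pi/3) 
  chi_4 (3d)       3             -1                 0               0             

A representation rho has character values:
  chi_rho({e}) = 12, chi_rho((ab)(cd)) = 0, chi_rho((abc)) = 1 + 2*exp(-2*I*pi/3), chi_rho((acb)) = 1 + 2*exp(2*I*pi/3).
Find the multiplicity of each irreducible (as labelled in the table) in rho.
Multiplicities: chi_1: 1, chi_2: 0, chi_3: 2, chi_4: 3.

Derivation: Use <chi_rho, chi> = (1/|G|) sum_C |C| * chi_rho(C) * conj(chi(C)) with |G| = 12 for each irreducible chi in the table:
  <chi_rho, chi_1> = (1/12)[1*(12)*conj(1) + 3*(0)*conj(1) + 4*(1 + 2*exp(-2*I*pi/3))*conj(1) + 4*(1 + 2*exp(2*I*pi/3))*conj(1)]
      = (1/12)[(12) + (0) + (4 + 8*exp(-2*I*pi/3)) + (4 + 8*exp(2*I*pi/3))] = 12/12 = 1
  <chi_rho, chi_2> = (1/12)[1*(12)*conj(1) + 3*(0)*conj(1) + 4*(1 + 2*exp(-2*I*pi/3))*conj(exp(2*I*pi/3)) + 4*(1 + 2*exp(2*I*pi/3))*conj(exp(-2*I*pi/3))]
      = (1/12)[(12) + (0) + (4*exp(-2*I*pi/3) + 8*exp(2*I*pi/3)) + (8*exp(-2*I*pi/3) + 4*exp(2*I*pi/3))] = 0/12 = 0
  <chi_rho, chi_3> = (1/12)[1*(12)*conj(1) + 3*(0)*conj(1) + 4*(1 + 2*exp(-2*I*pi/3))*conj(exp(-2*I*pi/3)) + 4*(1 + 2*exp(2*I*pi/3))*conj(exp(2*I*pi/3))]
      = (1/12)[(12) + (0) + (8 + 4*exp(2*I*pi/3)) + (8 + 4*exp(-2*I*pi/3))] = 24/12 = 2
  <chi_rho, chi_4> = (1/12)[1*(12)*conj(3) + 3*(0)*conj(-1) + 4*(1 + 2*exp(-2*I*pi/3))*conj(0) + 4*(1 + 2*exp(2*I*pi/3))*conj(0)]
      = (1/12)[(36) + (0) + (0) + (0)] = 36/12 = 3
(Exp terms are combined using exp(i*s)*conj(exp(i*t)) = exp(i*(s-t)), and sums of them are collapsed using the identity that for every m > 1 the m distinct m-th roots of unity sum to 0, e.g. 1 + exp(2*I*pi/3) + exp(-2*I*pi/3) = 0.)
Dimension check: dim(rho) = sum (mult * dim) = 1*1 + 0*1 + 2*1 + 3*3 = 12 = chi_rho(e) = 12.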